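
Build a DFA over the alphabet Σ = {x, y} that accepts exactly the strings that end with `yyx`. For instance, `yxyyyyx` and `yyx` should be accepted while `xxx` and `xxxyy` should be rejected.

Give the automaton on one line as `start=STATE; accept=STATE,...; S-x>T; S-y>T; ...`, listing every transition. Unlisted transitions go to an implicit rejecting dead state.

start=A; accept=D; A-x>A; A-y>B; B-x>A; B-y>C; C-x>D; C-y>C; D-x>A; D-y>B

Remember how much of `yyx` the current input suffix matches. State A means no match yet; B means the last symbol is `y`; C means the last 2 symbols are `yy`; D means the last 3 symbols are `yyx`. Only D accepts. On a mismatch, fall back to the longest proper suffix that is still a prefix of `yyx`.
A 4-state machine:
       x  y 
>  A   A  B 
   B   A  C 
   C   D  C 
 * D   A  B 
(> = start, * = accepting)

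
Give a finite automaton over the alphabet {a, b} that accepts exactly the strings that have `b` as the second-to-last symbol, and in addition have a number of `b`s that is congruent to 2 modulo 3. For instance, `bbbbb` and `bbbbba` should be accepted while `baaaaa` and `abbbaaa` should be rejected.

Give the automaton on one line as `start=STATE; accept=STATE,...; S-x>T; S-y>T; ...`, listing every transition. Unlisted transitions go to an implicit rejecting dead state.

Handle the two conditions separately and then intersect. The first has 7 states tracking the last 2 symbols read; the second has 3 states tracking the count of `b`s modulo 3. A product state is a pair (one from each), accepting exactly when both do. Equivalent product states are then merged.
        a   b  
>  q0   q0  q1 
   q1   q2  q3 
   q2   q2  q4 
 * q3   q5  q0 
   q4   q5  q0 
 * q5   q6  q0 
   q6   q6  q0 
(> = start, * = accepting)

start=q0; accept=q3,q5; q0-a>q0; q0-b>q1; q1-a>q2; q1-b>q3; q2-a>q2; q2-b>q4; q3-a>q5; q3-b>q0; q4-a>q5; q4-b>q0; q5-a>q6; q5-b>q0; q6-a>q6; q6-b>q0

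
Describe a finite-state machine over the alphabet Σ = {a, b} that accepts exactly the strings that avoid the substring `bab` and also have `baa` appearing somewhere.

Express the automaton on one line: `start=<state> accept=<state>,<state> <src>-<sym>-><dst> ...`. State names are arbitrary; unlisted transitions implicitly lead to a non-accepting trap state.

Run two small machines in parallel and take their product. The first has 4 states tracking partial matches of the forbidden pattern `bab`; the second has 4 states tracking whether and how much of `baa` has been seen. A product state is a pair (one from each), accepting exactly when both do. Equivalent product states are then merged.
7 states suffice.
        a   b  
>  q0   q0  q1 
   q1   q2  q1 
   q2   q3  q4 
 * q3   q3  q5 
   q4   q4  q4 
 * q5   q6  q5 
 * q6   q3  q4 
(> = start, * = accepting)

start=q0 accept=q3,q5,q6 q0-a->q0 q0-b->q1 q1-a->q2 q1-b->q1 q2-a->q3 q2-b->q4 q3-a->q3 q3-b->q5 q4-a->q4 q4-b->q4 q5-a->q6 q5-b->q5 q6-a->q3 q6-b->q4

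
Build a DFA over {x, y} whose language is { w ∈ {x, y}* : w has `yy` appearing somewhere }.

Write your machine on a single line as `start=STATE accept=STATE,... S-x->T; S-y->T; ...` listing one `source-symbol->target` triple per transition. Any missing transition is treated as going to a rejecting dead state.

start=s0; accept=s2; s0-x->s0; s0-y->s1; s1-x->s0; s1-y->s2; s2-x->s2; s2-y->s2

Track how much of `yy` has been matched so far: state s0 is no progress, s2 is the absorbing accept state reached once `yy` has occurred. Intermediate states record partial matches; on a mismatch, fall back to the longest reusable overlap.
With 3 states:
        x   y  
>  s0   s0  s1 
   s1   s0  s2 
 * s2   s2  s2 
(> = start, * = accepting)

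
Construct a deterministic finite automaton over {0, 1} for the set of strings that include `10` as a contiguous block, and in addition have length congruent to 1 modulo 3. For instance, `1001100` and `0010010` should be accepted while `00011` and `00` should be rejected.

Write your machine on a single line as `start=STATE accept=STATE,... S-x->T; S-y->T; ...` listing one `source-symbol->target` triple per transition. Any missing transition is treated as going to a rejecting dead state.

start=s0; accept=s8; s0-0->s1; s0-1->s2; s1-0->s3; s1-1->s4; s2-0->s5; s2-1->s4; s3-0->s0; s3-1->s6; s4-0->s7; s4-1->s6; s5-0->s7; s5-1->s7; s6-0->s8; s6-1->s2; s7-0->s8; s7-1->s8; s8-0->s5; s8-1->s5

Build one automaton per condition and run them in lockstep. The first has 3 states tracking whether and how much of `10` has been seen; the second has 3 states tracking the input length modulo 3. A product state is a pair (one from each), accepting exactly when both do.
A 9-state machine:
        0   1  
>  s0   s1  s2 
   s1   s3  s4 
   s2   s5  s4 
   s3   s0  s6 
   s4   s7  s6 
   s5   s7  s7 
   s6   s8  s2 
   s7   s8  s8 
 * s8   s5  s5 
(> = start, * = accepting)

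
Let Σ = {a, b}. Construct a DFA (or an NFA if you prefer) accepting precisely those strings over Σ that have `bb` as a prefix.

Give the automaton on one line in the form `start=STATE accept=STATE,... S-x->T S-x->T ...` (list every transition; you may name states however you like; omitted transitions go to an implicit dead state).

Check the first 2 symbols one by one: q0 through q1 record how many have matched `bb` so far; any wrong symbol goes to the dead state q3. After all 2 match we enter the accepting sink q2.
4 states suffice.
        a   b  
>  q0   q3  q1 
   q1   q3  q2 
 * q2   q2  q2 
   q3   q3  q3 
(> = start, * = accepting)

start=q0 accept=q2 q0-a->q3 q0-b->q1 q1-a->q3 q1-b->q2 q2-a->q2 q2-b->q2 q3-a->q3 q3-b->q3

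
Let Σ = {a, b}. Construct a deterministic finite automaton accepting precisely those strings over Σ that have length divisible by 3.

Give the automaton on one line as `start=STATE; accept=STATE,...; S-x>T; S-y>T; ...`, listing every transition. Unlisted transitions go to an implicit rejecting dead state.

Count input length modulo 3: every symbol advances one step around the cycle S0 → S1 → S2 → S0. Accept at S0.
A 3-state machine:
        a   b  
>* S0   S1  S1 
   S1   S2  S2 
   S2   S0  S0 
(> = start, * = accepting)

start=S0; accept=S0; S0-a>S1; S0-b>S1; S1-a>S2; S1-b>S2; S2-a>S0; S2-b>S0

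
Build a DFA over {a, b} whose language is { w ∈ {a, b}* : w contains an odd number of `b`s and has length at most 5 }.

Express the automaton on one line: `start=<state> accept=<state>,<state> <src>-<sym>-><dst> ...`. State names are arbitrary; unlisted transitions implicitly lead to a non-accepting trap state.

Build one automaton per condition and run them in lockstep. One (2 states) tracks the count of `b`s modulo 2; the other (7 states) tracks the input length, saturating at 6. Each combined state is a pair, one component from each; accept when both components accept.
          a    b  
>  S0     S1   S2 
   S1     S3   S4 
 * S2     S4   S3 
   S3     S5   S6 
 * S4     S6   S5 
   S5     S7   S8 
 * S6     S8   S7 
   S7     S9  S10 
 * S8    S10   S9 
   S9    S11  S12 
 * S10   S12  S11 
   S11   S11  S12 
   S12   S12  S11 
(> = start, * = accepting)

start=S0 accept=S2,S4,S6,S8,S10 S0-a->S1 S0-b->S2 S1-a->S3 S1-b->S4 S2-a->S4 S2-b->S3 S3-a->S5 S3-b->S6 S4-a->S6 S4-b->S5 S5-a->S7 S5-b->S8 S6-a->S8 S6-b->S7 S7-a->S9 S7-b->S10 S8-a->S10 S8-b->S9 S9-a->S11 S9-b->S12 S10-a->S12 S10-b->S11 S11-a->S11 S11-b->S12 S12-a->S12 S12-b->S11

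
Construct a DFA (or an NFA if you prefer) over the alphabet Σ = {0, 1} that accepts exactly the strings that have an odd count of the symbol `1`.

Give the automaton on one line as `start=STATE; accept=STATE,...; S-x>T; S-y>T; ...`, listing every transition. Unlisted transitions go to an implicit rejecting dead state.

The only thing that matters is how many `1`s have appeared, reduced mod 2. Use one state per residue: q0 for 0, …, q1 for 1. Reading `1` moves to the next residue; anything else stays put. q1 is accepting.
With 2 states:
        0   1  
>  q0   q0  q1 
 * q1   q1  q0 
(> = start, * = accepting)

start=q0; accept=q1; q0-0>q0; q0-1>q1; q1-0>q1; q1-1>q0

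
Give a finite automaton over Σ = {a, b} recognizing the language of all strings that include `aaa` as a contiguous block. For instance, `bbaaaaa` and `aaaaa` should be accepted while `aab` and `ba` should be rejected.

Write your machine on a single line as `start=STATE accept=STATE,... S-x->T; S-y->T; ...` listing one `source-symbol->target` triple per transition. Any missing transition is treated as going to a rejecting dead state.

start=q0; accept=q3; q0-a->q1; q0-b->q0; q1-a->q2; q1-b->q0; q2-a->q3; q2-b->q0; q3-a->q3; q3-b->q3

States q0..q2 record the length of the longest prefix of `aaa` that matches the current input suffix. Reaching q3 means `aaa` has been seen, and we stay there forever. Accept from q3.
        a   b  
>  q0   q1  q0 
   q1   q2  q0 
   q2   q3  q0 
 * q3   q3  q3 
(> = start, * = accepting)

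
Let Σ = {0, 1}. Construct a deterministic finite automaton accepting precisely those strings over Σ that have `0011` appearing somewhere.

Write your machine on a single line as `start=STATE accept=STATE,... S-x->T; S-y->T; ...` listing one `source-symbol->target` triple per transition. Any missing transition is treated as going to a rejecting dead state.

Track how much of `0011` has been matched so far: state q0 is no progress, q4 is the absorbing accept state reached once `0011` has occurred. Intermediate states record partial matches; on a mismatch, fall back to the longest reusable overlap.
With 5 states:
        0   1  
>  q0   q1  q0 
   q1   q2  q0 
   q2   q2  q3 
   q3   q1  q4 
 * q4   q4  q4 
(> = start, * = accepting)

start=q0; accept=q4; q0-0->q1; q0-1->q0; q1-0->q2; q1-1->q0; q2-0->q2; q2-1->q3; q3-0->q1; q3-1->q4; q4-0->q4; q4-1->q4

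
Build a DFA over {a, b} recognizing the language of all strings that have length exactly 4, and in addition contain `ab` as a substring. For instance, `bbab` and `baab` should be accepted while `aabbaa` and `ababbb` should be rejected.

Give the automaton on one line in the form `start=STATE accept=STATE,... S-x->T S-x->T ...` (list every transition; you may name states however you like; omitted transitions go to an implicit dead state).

start=q0 accept=q9 q0-a->q1 q0-b->q2 q1-a->q3 q1-b->q4 q2-a->q3 q2-b->q5 q3-a->q6 q3-b->q7 q4-a->q7 q4-b->q7 q5-a->q6 q5-b->q8 q6-a->q8 q6-b->q9 q7-a->q9 q7-b->q9 q8-a->q8 q8-b->q8 q9-a->q8 q9-b->q8

Handle the two conditions separately and then intersect. One (6 states) tracks the input length, saturating at 5; the other (3 states) tracks whether and how much of `ab` has been seen. Each combined state is a pair, one component from each; accept when both components accept. After merging equivalent states the machine shrinks.
A 10-state machine:
        a   b  
>  q0   q1  q2 
   q1   q3  q4 
   q2   q3  q5 
   q3   q6  q7 
   q4   q7  q7 
   q5   q6  q8 
   q6   q8  q9 
   q7   q9  q9 
   q8   q8  q8 
 * q9   q8  q8 
(> = start, * = accepting)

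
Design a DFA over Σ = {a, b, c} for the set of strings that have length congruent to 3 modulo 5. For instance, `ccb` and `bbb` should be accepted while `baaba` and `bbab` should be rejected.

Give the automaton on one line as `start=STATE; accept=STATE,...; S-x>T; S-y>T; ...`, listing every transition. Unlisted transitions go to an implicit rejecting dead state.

start=s0; accept=s3; s0-a>s1; s0-b>s1; s0-c>s1; s1-a>s2; s1-b>s2; s1-c>s2; s2-a>s3; s2-b>s3; s2-c>s3; s3-a>s4; s3-b>s4; s3-c>s4; s4-a>s0; s4-b>s0; s4-c>s0

Only the length mod 5 matters, so use a 5-cycle: from any state, every input symbol moves to the next state, wrapping s4 back to s0. Mark s3 accepting.
5 states suffice.
        a   b   c  
>  s0   s1  s1  s1 
   s1   s2  s2  s2 
   s2   s3  s3  s3 
 * s3   s4  s4  s4 
   s4   s0  s0  s0 
(> = start, * = accepting)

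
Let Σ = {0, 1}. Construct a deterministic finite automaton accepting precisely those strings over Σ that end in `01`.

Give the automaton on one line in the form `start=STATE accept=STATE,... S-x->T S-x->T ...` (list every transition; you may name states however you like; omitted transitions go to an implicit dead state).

Remember how much of `01` the current input suffix matches. State q0 means no match yet; q1 means the last symbol is `0`; q2 means the last 2 symbols are `01`. Only q2 accepts. On a mismatch, fall back to the longest proper suffix that is still a prefix of `01`.
3 states suffice.
        0   1  
>  q0   q1  q0 
   q1   q1  q2 
 * q2   q1  q0 
(> = start, * = accepting)

start=q0 accept=q2 q0-0->q1 q0-1->q0 q1-0->q1 q1-1->q2 q2-0->q1 q2-1->q0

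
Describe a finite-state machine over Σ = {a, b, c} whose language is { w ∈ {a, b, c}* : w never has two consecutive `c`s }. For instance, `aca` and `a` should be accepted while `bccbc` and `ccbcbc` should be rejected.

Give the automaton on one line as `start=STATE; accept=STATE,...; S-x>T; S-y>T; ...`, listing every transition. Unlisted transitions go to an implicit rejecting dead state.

start=s0; accept=s0,s1; s0-a>s0; s0-b>s0; s0-c>s1; s1-a>s0; s1-b>s0; s1-c>s2; s2-a>s2; s2-b>s2; s2-c>s2

This is the complement of 'contains `cc`'. Use the same substring-matching states — s0 through s2 holding how much of `cc` has just been matched — but flip the accepting set: everything except the trap s2 accepts.
A 3-state machine:
        a   b   c  
>* s0   s0  s0  s1 
 * s1   s0  s0  s2 
   s2   s2  s2  s2 
(> = start, * = accepting)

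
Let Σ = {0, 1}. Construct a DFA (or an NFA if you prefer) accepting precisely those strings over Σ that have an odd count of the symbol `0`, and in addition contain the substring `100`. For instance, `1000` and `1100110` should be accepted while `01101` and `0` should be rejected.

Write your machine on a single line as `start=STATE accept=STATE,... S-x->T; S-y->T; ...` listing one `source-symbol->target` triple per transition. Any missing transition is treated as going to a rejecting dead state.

start=q0; accept=q7; q0-0->q1; q0-1->q2; q1-0->q0; q1-1->q3; q2-0->q4; q2-1->q2; q3-0->q5; q3-1->q3; q4-0->q6; q4-1->q3; q5-0->q7; q5-1->q2; q6-0->q7; q6-1->q6; q7-0->q6; q7-1->q7

Build one automaton per condition and run them in lockstep. One (2 states) tracks the count of `0`s modulo 2; the other (4 states) tracks whether and how much of `100` has been seen. Each combined state is a pair, one component from each; accept when both components accept.
        0   1  
>  q0   q1  q2 
   q1   q0  q3 
   q2   q4  q2 
   q3   q5  q3 
   q4   q6  q3 
   q5   q7  q2 
   q6   q7  q6 
 * q7   q6  q7 
(> = start, * = accepting)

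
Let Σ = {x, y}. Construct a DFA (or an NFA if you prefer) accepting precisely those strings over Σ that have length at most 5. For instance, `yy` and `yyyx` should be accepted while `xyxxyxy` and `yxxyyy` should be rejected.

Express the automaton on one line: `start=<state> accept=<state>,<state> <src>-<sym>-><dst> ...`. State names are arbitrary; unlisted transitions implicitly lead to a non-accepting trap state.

We only need to distinguish lengths 0, 1, …, 5, and '>5'. Chain S0 → S1 → S2 → S3 → S4 → S5 → S6 on every symbol, with S6 looping. Accepting states: {S0, S1, S2, S3, S4, S5}.
        x   y  
>* S0   S1  S1 
 * S1   S2  S2 
 * S2   S3  S3 
 * S3   S4  S4 
 * S4   S5  S5 
 * S5   S6  S6 
   S6   S6  S6 
(> = start, * = accepting)

start=S0 accept=S0,S1,S2,S3,S4,S5 S0-x->S1 S0-y->S1 S1-x->S2 S1-y->S2 S2-x->S3 S2-y->S3 S3-x->S4 S3-y->S4 S4-x->S5 S4-y->S5 S5-x->S6 S5-y->S6 S6-x->S6 S6-y->S6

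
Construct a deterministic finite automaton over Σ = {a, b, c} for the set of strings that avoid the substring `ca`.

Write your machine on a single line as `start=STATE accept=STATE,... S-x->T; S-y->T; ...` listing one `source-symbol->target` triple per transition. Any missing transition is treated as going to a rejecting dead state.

This is the complement of 'contains `ca`'. Use the same substring-matching states — q0 through q2 holding how much of `ca` has just been matched — but flip the accepting set: everything except the trap q2 accepts.
        a   b   c  
>* q0   q0  q0  q1 
 * q1   q2  q0  q1 
   q2   q2  q2  q2 
(> = start, * = accepting)

start=q0; accept=q0,q1; q0-a->q0; q0-b->q0; q0-c->q1; q1-a->q2; q1-b->q0; q1-c->q1; q2-a->q2; q2-b->q2; q2-c->q2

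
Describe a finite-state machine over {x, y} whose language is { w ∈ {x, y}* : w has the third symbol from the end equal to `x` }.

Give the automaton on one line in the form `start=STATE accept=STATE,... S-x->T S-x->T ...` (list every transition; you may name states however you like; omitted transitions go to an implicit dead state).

start=q0 accept=q7,q8,q9,q10 q0-x->q1 q0-y->q2 q1-x->q3 q1-y->q4 q2-x->q5 q2-y->q6 q3-x->q7 q3-y->q8 q4-x->q9 q4-y->q10 q5-x->q11 q5-y->q12 q6-x->q13 q6-y->q14 q7-x->q7 q7-y->q8 q8-x->q9 q8-y->q10 q9-x->q11 q9-y->q12 q10-x->q13 q10-y->q14 q11-x->q7 q11-y->q8 q12-x->q9 q12-y->q10 q13-x->q11 q13-y->q12 q14-x->q13 q14-y->q14

Because acceptance depends on a position counted from the end, the machine has to buffer the most recent 3 symbols. Make each state the string of the last up-to-3 symbols read; on input `x` shift the window left and append `x`. Accept when the buffered window has length 3 and begins with `x`.
With 15 states:
          x    y  
>  q0     q1   q2 
   q1     q3   q4 
   q2     q5   q6 
   q3     q7   q8 
   q4     q9  q10 
   q5    q11  q12 
   q6    q13  q14 
 * q7     q7   q8 
 * q8     q9  q10 
 * q9    q11  q12 
 * q10   q13  q14 
   q11    q7   q8 
   q12    q9  q10 
   q13   q11  q12 
   q14   q13  q14 
(> = start, * = accepting)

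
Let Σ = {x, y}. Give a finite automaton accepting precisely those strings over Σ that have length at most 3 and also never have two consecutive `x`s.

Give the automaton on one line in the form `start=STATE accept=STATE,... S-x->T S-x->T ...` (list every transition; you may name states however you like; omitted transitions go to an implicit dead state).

start=q0 accept=q0,q1,q2,q4,q5,q6 q0-x->q1 q0-y->q2 q1-x->q3 q1-y->q4 q2-x->q5 q2-y->q4 q3-x->q3 q3-y->q3 q4-x->q6 q4-y->q6 q5-x->q3 q5-y->q6 q6-x->q3 q6-y->q3

Build one automaton per condition and run them in lockstep. The first has 5 states tracking the input length, saturating at 4; the second has 3 states tracking partial matches of the forbidden pattern `xx`. A product state is a pair (one from each), accepting exactly when both do. Minimizing collapses redundant product states.
        x   y  
>* q0   q1  q2 
 * q1   q3  q4 
 * q2   q5  q4 
   q3   q3  q3 
 * q4   q6  q6 
 * q5   q3  q6 
 * q6   q3  q3 
(> = start, * = accepting)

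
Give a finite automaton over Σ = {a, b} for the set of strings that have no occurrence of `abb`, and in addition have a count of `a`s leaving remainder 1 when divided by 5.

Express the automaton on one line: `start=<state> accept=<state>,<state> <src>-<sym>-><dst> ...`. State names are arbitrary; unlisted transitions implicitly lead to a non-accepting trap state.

start=s0 accept=s1,s3 s0-a->s1 s0-b->s0 s1-a->s2 s1-b->s3 s2-a->s4 s2-b->s5 s3-a->s2 s3-b->s6 s4-a->s7 s4-b->s8 s5-a->s4 s5-b->s6 s6-a->s6 s6-b->s6 s7-a->s9 s7-b->s10 s8-a->s7 s8-b->s6 s9-a->s1 s9-b->s11 s10-a->s9 s10-b->s6 s11-a->s1 s11-b->s6

Run two small machines in parallel and take their product. One (4 states) tracks partial matches of the forbidden pattern `abb`; the other (5 states) tracks the count of `a`s modulo 5. Each combined state is a pair, one component from each; accept when both components accept. Minimizing collapses redundant product states.
A 12-state machine:
          a    b  
>  s0     s1   s0 
 * s1     s2   s3 
   s2     s4   s5 
 * s3     s2   s6 
   s4     s7   s8 
   s5     s4   s6 
   s6     s6   s6 
   s7     s9  s10 
   s8     s7   s6 
   s9     s1  s11 
   s10    s9   s6 
   s11    s1   s6 
(> = start, * = accepting)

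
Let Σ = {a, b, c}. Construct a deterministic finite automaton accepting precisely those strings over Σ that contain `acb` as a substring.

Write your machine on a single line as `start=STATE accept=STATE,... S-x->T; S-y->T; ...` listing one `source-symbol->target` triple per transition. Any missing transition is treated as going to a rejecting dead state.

Track how much of `acb` has been matched so far: state q0 is no progress, q3 is the absorbing accept state reached once `acb` has occurred. Intermediate states record partial matches; on a mismatch, fall back to the longest reusable overlap.
With 4 states:
        a   b   c  
>  q0   q1  q0  q0 
   q1   q1  q0  q2 
   q2   q1  q3  q0 
 * q3   q3  q3  q3 
(> = start, * = accepting)

start=q0; accept=q3; q0-a->q1; q0-b->q0; q0-c->q0; q1-a->q1; q1-b->q0; q1-c->q2; q2-a->q1; q2-b->q3; q2-c->q0; q3-a->q3; q3-b->q3; q3-c->q3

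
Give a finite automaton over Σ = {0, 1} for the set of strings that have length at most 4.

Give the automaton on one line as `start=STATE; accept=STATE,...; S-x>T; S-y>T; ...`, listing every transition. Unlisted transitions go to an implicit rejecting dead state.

start=S0; accept=S0,S1,S2,S3,S4; S0-0>S1; S0-1>S1; S1-0>S2; S1-1>S2; S2-0>S3; S2-1>S3; S3-0>S4; S3-1>S4; S4-0>S5; S4-1>S5; S5-0>S5; S5-1>S5

Count input length up to 5: every symbol moves from S0 toward S5, which means 'more than 4' and absorbs. Accept from {S0, S1, S2, S3, S4}.
6 states suffice.
        0   1  
>* S0   S1  S1 
 * S1   S2  S2 
 * S2   S3  S3 
 * S3   S4  S4 
 * S4   S5  S5 
   S5   S5  S5 
(> = start, * = accepting)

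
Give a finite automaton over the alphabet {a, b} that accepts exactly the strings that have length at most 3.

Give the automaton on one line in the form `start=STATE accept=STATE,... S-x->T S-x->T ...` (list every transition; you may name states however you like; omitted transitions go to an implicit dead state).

start=s0 accept=s0,s1,s2,s3 s0-a->s1 s0-b->s1 s1-a->s2 s1-b->s2 s2-a->s3 s2-b->s3 s3-a->s4 s3-b->s4 s4-a->s4 s4-b->s4

We only need to distinguish lengths 0, 1, …, 3, and '>3'. Chain s0 → s1 → s2 → s3 → s4 on every symbol, with s4 looping. Accepting states: {s0, s1, s2, s3}.
A 5-state machine:
        a   b  
>* s0   s1  s1 
 * s1   s2  s2 
 * s2   s3  s3 
 * s3   s4  s4 
   s4   s4  s4 
(> = start, * = accepting)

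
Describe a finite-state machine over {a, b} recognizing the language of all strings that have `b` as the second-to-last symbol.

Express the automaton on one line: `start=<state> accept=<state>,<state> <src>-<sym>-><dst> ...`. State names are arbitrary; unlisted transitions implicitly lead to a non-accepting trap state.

Because acceptance depends on a position counted from the end, the machine has to buffer the most recent 2 symbols. Make each state the string of the last up-to-2 symbols read; on input `x` shift the window left and append `x`. Accept when the buffered window has length 2 and begins with `b`.
With 7 states:
        a   b  
>  S0   S1  S2 
   S1   S3  S4 
   S2   S5  S6 
   S3   S3  S4 
   S4   S5  S6 
 * S5   S3  S4 
 * S6   S5  S6 
(> = start, * = accepting)

start=S0 accept=S5,S6 S0-a->S1 S0-b->S2 S1-a->S3 S1-b->S4 S2-a->S5 S2-b->S6 S3-a->S3 S3-b->S4 S4-a->S5 S4-b->S6 S5-a->S3 S5-b->S4 S6-a->S5 S6-b->S6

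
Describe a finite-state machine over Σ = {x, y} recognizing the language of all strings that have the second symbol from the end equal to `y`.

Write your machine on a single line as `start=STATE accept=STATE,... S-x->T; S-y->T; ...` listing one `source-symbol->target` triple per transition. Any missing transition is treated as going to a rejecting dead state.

start=q0; accept=q5,q6; q0-x->q1; q0-y->q2; q1-x->q3; q1-y->q4; q2-x->q5; q2-y->q6; q3-x->q3; q3-y->q4; q4-x->q5; q4-y->q6; q5-x->q3; q5-y->q4; q6-x->q5; q6-y->q6

Because acceptance depends on a position counted from the end, the machine has to buffer the most recent 2 symbols. Make each state the string of the last up-to-2 symbols read; on input `x` shift the window left and append `x`. Accept when the buffered window has length 2 and begins with `y`.
7 states suffice.
        x   y  
>  q0   q1  q2 
   q1   q3  q4 
   q2   q5  q6 
   q3   q3  q4 
   q4   q5  q6 
 * q5   q3  q4 
 * q6   q5  q6 
(> = start, * = accepting)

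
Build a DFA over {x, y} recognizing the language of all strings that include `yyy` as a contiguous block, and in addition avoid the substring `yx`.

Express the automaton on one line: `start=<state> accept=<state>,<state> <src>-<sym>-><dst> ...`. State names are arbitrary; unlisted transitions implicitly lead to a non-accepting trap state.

start=q0 accept=q5 q0-x->q0 q0-y->q1 q1-x->q2 q1-y->q3 q2-x->q2 q2-y->q4 q3-x->q2 q3-y->q5 q4-x->q2 q4-y->q6 q5-x->q7 q5-y->q5 q6-x->q2 q6-y->q7 q7-x->q7 q7-y->q7

Run two small machines in parallel and take their product. The first has 4 states tracking whether and how much of `yyy` has been seen; the second has 3 states tracking partial matches of the forbidden pattern `yx`. A product state is a pair (one from each), accepting exactly when both do.
        x   y  
>  q0   q0  q1 
   q1   q2  q3 
   q2   q2  q4 
   q3   q2  q5 
   q4   q2  q6 
 * q5   q7  q5 
   q6   q2  q7 
   q7   q7  q7 
(> = start, * = accepting)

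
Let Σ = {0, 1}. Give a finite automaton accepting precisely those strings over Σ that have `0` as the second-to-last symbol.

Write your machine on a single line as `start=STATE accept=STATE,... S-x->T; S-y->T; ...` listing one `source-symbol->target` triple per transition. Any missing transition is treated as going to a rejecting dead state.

start=q0; accept=q3,q4; q0-0->q1; q0-1->q2; q1-0->q3; q1-1->q4; q2-0->q5; q2-1->q6; q3-0->q3; q3-1->q4; q4-0->q5; q4-1->q6; q5-0->q3; q5-1->q4; q6-0->q5; q6-1->q6

Because acceptance depends on a position counted from the end, the machine has to buffer the most recent 2 symbols. Make each state the string of the last up-to-2 symbols read; on input `x` shift the window left and append `x`. Accept when the buffered window has length 2 and begins with `0`.
With 7 states:
        0   1  
>  q0   q1  q2 
   q1   q3  q4 
   q2   q5  q6 
 * q3   q3  q4 
 * q4   q5  q6 
   q5   q3  q4 
   q6   q5  q6 
(> = start, * = accepting)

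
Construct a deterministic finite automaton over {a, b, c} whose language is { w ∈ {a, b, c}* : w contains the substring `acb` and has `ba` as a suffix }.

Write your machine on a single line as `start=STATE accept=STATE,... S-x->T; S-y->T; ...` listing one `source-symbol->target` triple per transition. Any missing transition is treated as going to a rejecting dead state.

Run two small machines in parallel and take their product. One (4 states) tracks whether and how much of `acb` has been seen; the other (3 states) tracks how much of the suffix `ba` has currently been matched. Each combined state is a pair, one component from each; accept when both components accept. After merging equivalent states the machine shrinks.
6 states suffice.
        a   b   c  
>  q0   q1  q0  q0 
   q1   q1  q0  q2 
   q2   q1  q3  q0 
   q3   q4  q3  q5 
 * q4   q5  q3  q5 
   q5   q5  q3  q5 
(> = start, * = accepting)

start=q0; accept=q4; q0-a->q1; q0-b->q0; q0-c->q0; q1-a->q1; q1-b->q0; q1-c->q2; q2-a->q1; q2-b->q3; q2-c->q0; q3-a->q4; q3-b->q3; q3-c->q5; q4-a->q5; q4-b->q3; q4-c->q5; q5-a->q5; q5-b->q3; q5-c->q5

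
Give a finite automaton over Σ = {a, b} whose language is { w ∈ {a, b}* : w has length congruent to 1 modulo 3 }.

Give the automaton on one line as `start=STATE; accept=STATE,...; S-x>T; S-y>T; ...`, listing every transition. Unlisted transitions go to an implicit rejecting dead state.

start=s0; accept=s1; s0-a>s1; s0-b>s1; s1-a>s2; s1-b>s2; s2-a>s0; s2-b>s0

Count input length modulo 3: every symbol advances one step around the cycle s0 → s1 → s2 → s0. Accept at s1.
A 3-state machine:
        a   b  
>  s0   s1  s1 
 * s1   s2  s2 
   s2   s0  s0 
(> = start, * = accepting)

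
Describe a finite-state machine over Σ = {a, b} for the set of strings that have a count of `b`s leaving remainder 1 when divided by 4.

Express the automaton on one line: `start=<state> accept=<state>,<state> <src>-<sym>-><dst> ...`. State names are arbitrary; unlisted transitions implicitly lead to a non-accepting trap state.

Keep the running count of `b`s modulo 4: each `b` advances along the cycle S0 → S1 → S2 → S3 → S0 while other symbols loop. Accept at S1.
A 4-state machine:
        a   b  
>  S0   S0  S1 
 * S1   S1  S2 
   S2   S2  S3 
   S3   S3  S0 
(> = start, * = accepting)

start=S0 accept=S1 S0-a->S0 S0-b->S1 S1-a->S1 S1-b->S2 S2-a->S2 S2-b->S3 S3-a->S3 S3-b->S0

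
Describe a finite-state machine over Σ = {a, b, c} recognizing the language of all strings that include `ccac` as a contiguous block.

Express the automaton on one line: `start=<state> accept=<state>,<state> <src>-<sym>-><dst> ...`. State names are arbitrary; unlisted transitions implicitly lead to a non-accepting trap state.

Track how much of `ccac` has been matched so far: state s0 is no progress, s4 is the absorbing accept state reached once `ccac` has occurred. Intermediate states record partial matches; on a mismatch, fall back to the longest reusable overlap.
        a   b   c  
>  s0   s0  s0  s1 
   s1   s0  s0  s2 
   s2   s3  s0  s2 
   s3   s0  s0  s4 
 * s4   s4  s4  s4 
(> = start, * = accepting)

start=s0 accept=s4 s0-a->s0 s0-b->s0 s0-c->s1 s1-a->s0 s1-b->s0 s1-c->s2 s2-a->s3 s2-b->s0 s2-c->s2 s3-a->s0 s3-b->s0 s3-c->s4 s4-a->s4 s4-b->s4 s4-c->s4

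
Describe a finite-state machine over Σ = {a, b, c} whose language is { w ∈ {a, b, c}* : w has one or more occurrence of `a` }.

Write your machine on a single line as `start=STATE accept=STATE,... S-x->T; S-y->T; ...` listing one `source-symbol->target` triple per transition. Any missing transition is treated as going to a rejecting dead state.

start=q0; accept=q1,q2; q0-a->q1; q0-b->q0; q0-c->q0; q1-a->q2; q1-b->q1; q1-c->q1; q2-a->q2; q2-b->q2; q2-c->q2

Only the number of `a`s matters, and only up to 2. Make a chain q0 → q1 → q2 advanced by each `a` (with q2 absorbing); every other symbol self-loops. The accepting set is {q1, q2}.
With 3 states:
        a   b   c  
>  q0   q1  q0  q0 
 * q1   q2  q1  q1 
 * q2   q2  q2  q2 
(> = start, * = accepting)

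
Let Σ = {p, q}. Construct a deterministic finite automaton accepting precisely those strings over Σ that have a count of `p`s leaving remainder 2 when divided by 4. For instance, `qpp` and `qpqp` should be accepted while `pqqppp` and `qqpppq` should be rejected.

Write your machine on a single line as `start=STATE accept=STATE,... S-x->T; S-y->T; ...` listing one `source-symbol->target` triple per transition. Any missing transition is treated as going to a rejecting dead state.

start=S0; accept=S2; S0-p->S1; S0-q->S0; S1-p->S2; S1-q->S1; S2-p->S3; S2-q->S2; S3-p->S0; S3-q->S3

The only thing that matters is how many `p`s have appeared, reduced mod 4. Use one state per residue: S0 for 0, …, S3 for 3. Reading `p` moves to the next residue; anything else stays put. S2 is accepting.
        p   q  
>  S0   S1  S0 
   S1   S2  S1 
 * S2   S3  S2 
   S3   S0  S3 
(> = start, * = accepting)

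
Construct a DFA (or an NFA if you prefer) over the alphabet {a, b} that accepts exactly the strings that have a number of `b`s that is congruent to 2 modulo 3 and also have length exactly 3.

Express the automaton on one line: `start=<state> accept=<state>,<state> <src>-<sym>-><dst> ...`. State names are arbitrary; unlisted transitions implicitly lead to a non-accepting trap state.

start=q0 accept=q8 q0-a->q1 q0-b->q2 q1-a->q3 q1-b->q4 q2-a->q4 q2-b->q5 q3-a->q6 q3-b->q7 q4-a->q7 q4-b->q8 q5-a->q8 q5-b->q6 q6-a->q9 q6-b->q10 q7-a->q10 q7-b->q11 q8-a->q11 q8-b->q9 q9-a->q9 q9-b->q10 q10-a->q10 q10-b->q11 q11-a->q11 q11-b->q9

Handle the two conditions separately and then intersect. One (3 states) tracks the count of `b`s modulo 3; the other (5 states) tracks the input length, saturating at 4. Each combined state is a pair, one component from each; accept when both components accept.
With 12 states:
          a    b  
>  q0     q1   q2 
   q1     q3   q4 
   q2     q4   q5 
   q3     q6   q7 
   q4     q7   q8 
   q5     q8   q6 
   q6     q9  q10 
   q7    q10  q11 
 * q8    q11   q9 
   q9     q9  q10 
   q10   q10  q11 
   q11   q11   q9 
(> = start, * = accepting)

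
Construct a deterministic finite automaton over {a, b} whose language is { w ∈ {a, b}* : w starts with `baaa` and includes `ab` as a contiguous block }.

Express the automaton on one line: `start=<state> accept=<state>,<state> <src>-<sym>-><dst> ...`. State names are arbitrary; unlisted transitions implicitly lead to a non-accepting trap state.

start=q0 accept=q6 q0-a->q1 q0-b->q2 q1-a->q1 q1-b->q1 q2-a->q3 q2-b->q1 q3-a->q4 q3-b->q1 q4-a->q5 q4-b->q1 q5-a->q5 q5-b->q6 q6-a->q6 q6-b->q6

Handle the two conditions separately and then intersect. The first has 6 states tracking whether the input so far still matches the prefix `baaa`; the second has 3 states tracking whether and how much of `ab` has been seen. A product state is a pair (one from each), accepting exactly when both do. Minimizing collapses redundant product states.
A 7-state machine:
        a   b  
>  q0   q1  q2 
   q1   q1  q1 
   q2   q3  q1 
   q3   q4  q1 
   q4   q5  q1 
   q5   q5  q6 
 * q6   q6  q6 
(> = start, * = accepting)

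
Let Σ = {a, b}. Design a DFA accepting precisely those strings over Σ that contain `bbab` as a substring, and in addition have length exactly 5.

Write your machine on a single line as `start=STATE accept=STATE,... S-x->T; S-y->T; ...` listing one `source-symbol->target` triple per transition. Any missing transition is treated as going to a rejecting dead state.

Handle the two conditions separately and then intersect. The first has 5 states tracking whether and how much of `bbab` has been seen; the second has 7 states tracking the input length, saturating at 6. A product state is a pair (one from each), accepting exactly when both do. Minimizing collapses redundant product states.
          a    b  
>  q0     q1   q2 
   q1     q3   q4 
   q2     q3   q5 
   q3     q3   q3 
   q4     q3   q6 
   q5     q7   q6 
   q6     q8   q3 
   q7     q3   q9 
   q8     q3  q10 
   q9    q10  q10 
 * q10    q3   q3 
(> = start, * = accepting)

start=q0; accept=q10; q0-a->q1; q0-b->q2; q1-a->q3; q1-b->q4; q2-a->q3; q2-b->q5; q3-a->q3; q3-b->q3; q4-a->q3; q4-b->q6; q5-a->q7; q5-b->q6; q6-a->q8; q6-b->q3; q7-a->q3; q7-b->q9; q8-a->q3; q8-b->q10; q9-a->q10; q9-b->q10; q10-a->q3; q10-b->q3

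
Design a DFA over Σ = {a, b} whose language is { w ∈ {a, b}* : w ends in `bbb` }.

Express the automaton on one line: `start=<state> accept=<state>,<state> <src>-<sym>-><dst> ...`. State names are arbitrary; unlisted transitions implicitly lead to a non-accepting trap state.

start=q0 accept=q3 q0-a->q0 q0-b->q1 q1-a->q0 q1-b->q2 q2-a->q0 q2-b->q3 q3-a->q0 q3-b->q3

Remember how much of `bbb` the current input suffix matches. State q0 means no match yet; q1 means the last symbol is `b`; q2 means the last 2 symbols are `bb`; q3 means the last 3 symbols are `bbb`. Only q3 accepts. On a mismatch, fall back to the longest proper suffix that is still a prefix of `bbb`.
With 4 states:
        a   b  
>  q0   q0  q1 
   q1   q0  q2 
   q2   q0  q3 
 * q3   q0  q3 
(> = start, * = accepting)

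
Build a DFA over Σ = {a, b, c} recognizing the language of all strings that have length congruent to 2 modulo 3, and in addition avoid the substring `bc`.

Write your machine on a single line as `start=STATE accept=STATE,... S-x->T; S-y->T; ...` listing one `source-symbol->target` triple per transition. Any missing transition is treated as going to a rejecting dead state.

Build one automaton per condition and run them in lockstep. The first has 3 states tracking the input length modulo 3; the second has 3 states tracking partial matches of the forbidden pattern `bc`. A product state is a pair (one from each), accepting exactly when both do.
9 states suffice.
        a   b   c  
>  q0   q1  q2  q1 
   q1   q3  q4  q3 
   q2   q3  q4  q5 
 * q3   q0  q6  q0 
 * q4   q0  q6  q7 
   q5   q7  q7  q7 
   q6   q1  q2  q8 
   q7   q8  q8  q8 
   q8   q5  q5  q5 
(> = start, * = accepting)

start=q0; accept=q3,q4; q0-a->q1; q0-b->q2; q0-c->q1; q1-a->q3; q1-b->q4; q1-c->q3; q2-a->q3; q2-b->q4; q2-c->q5; q3-a->q0; q3-b->q6; q3-c->q0; q4-a->q0; q4-b->q6; q4-c->q7; q5-a->q7; q5-b->q7; q5-c->q7; q6-a->q1; q6-b->q2; q6-c->q8; q7-a->q8; q7-b->q8; q7-c->q8; q8-a->q5; q8-b->q5; q8-c->q5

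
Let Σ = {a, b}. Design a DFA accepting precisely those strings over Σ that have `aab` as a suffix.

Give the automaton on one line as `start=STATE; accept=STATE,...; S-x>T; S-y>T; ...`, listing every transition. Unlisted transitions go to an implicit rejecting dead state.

Let each state record the length of the longest suffix of the input read so far that is also a prefix of `aab`. q1 means the last symbol is `a`; q2 means the last 2 symbols are `aa`; q3 means the last 3 symbols are `aab`. Accept only at q3, where the string currently ends in `aab`.
4 states suffice.
        a   b  
>  q0   q1  q0 
   q1   q2  q0 
   q2   q2  q3 
 * q3   q1  q0 
(> = start, * = accepting)

start=q0; accept=q3; q0-a>q1; q0-b>q0; q1-a>q2; q1-b>q0; q2-a>q2; q2-b>q3; q3-a>q1; q3-b>q0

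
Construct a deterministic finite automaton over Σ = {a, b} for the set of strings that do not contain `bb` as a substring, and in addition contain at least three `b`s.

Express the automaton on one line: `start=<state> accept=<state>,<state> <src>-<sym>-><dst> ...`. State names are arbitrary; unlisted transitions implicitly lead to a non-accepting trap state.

start=q0 accept=q8,q9,q10,q11 q0-a->q0 q0-b->q1 q1-a->q2 q1-b->q3 q2-a->q2 q2-b->q4 q3-a->q3 q3-b->q5 q4-a->q6 q4-b->q5 q5-a->q5 q5-b->q7 q6-a->q6 q6-b->q8 q7-a->q7 q7-b->q7 q8-a->q9 q8-b->q7 q9-a->q9 q9-b->q10 q10-a->q11 q10-b->q7 q11-a->q11 q11-b->q10

Build one automaton per condition and run them in lockstep. One (3 states) tracks partial matches of the forbidden pattern `bb`; the other (5 states) tracks the count of `b`s, saturating at 4. Each combined state is a pair, one component from each; accept when both components accept.
A 12-state machine:
          a    b  
>  q0     q0   q1 
   q1     q2   q3 
   q2     q2   q4 
   q3     q3   q5 
   q4     q6   q5 
   q5     q5   q7 
   q6     q6   q8 
   q7     q7   q7 
 * q8     q9   q7 
 * q9     q9  q10 
 * q10   q11   q7 
 * q11   q11  q10 
(> = start, * = accepting)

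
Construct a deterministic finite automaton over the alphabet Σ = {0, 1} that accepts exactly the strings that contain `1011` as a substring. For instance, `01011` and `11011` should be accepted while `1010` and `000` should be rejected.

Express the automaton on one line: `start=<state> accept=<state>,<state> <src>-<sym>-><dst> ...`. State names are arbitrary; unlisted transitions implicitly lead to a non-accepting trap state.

start=S0 accept=S4 S0-0->S0 S0-1->S1 S1-0->S2 S1-1->S1 S2-0->S0 S2-1->S3 S3-0->S2 S3-1->S4 S4-0->S4 S4-1->S4

States S0..S3 record the length of the longest prefix of `1011` that matches the current input suffix. Reaching S4 means `1011` has been seen, and we stay there forever. Accept from S4.
5 states suffice.
        0   1  
>  S0   S0  S1 
   S1   S2  S1 
   S2   S0  S3 
   S3   S2  S4 
 * S4   S4  S4 
(> = start, * = accepting)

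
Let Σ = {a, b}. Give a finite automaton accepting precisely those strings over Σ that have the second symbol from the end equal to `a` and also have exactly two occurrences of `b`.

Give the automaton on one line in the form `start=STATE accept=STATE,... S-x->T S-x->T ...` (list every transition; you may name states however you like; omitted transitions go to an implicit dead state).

Run two small machines in parallel and take their product. One (7 states) tracks the last 2 symbols read; the other (4 states) tracks the count of `b`s, saturating at 3. Each combined state is a pair, one component from each; accept when both components accept. Minimizing collapses redundant product states.
With 8 states:
        a   b  
>  q0   q0  q1 
   q1   q2  q3 
   q2   q2  q4 
   q3   q5  q6 
 * q4   q5  q6 
   q5   q7  q6 
   q6   q6  q6 
 * q7   q7  q6 
(> = start, * = accepting)

start=q0 accept=q4,q7 q0-a->q0 q0-b->q1 q1-a->q2 q1-b->q3 q2-a->q2 q2-b->q4 q3-a->q5 q3-b->q6 q4-a->q5 q4-b->q6 q5-a->q7 q5-b->q6 q6-a->q6 q6-b->q6 q7-a->q7 q7-b->q6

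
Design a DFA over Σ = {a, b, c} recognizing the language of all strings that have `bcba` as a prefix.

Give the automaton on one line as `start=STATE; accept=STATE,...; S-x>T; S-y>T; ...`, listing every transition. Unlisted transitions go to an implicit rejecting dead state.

start=q0; accept=q4; q0-a>q5; q0-b>q1; q0-c>q5; q1-a>q5; q1-b>q5; q1-c>q2; q2-a>q5; q2-b>q3; q2-c>q5; q3-a>q4; q3-b>q5; q3-c>q5; q4-a>q4; q4-b>q4; q4-c>q4; q5-a>q5; q5-b>q5; q5-c>q5

Walk along `bcba` while the input agrees: from q0 take `b` to q1, and so on. Any deviation drops to the rejecting sink q5. Once q4 is reached the prefix is confirmed and every continuation is accepted.
With 6 states:
        a   b   c  
>  q0   q5  q1  q5 
   q1   q5  q5  q2 
   q2   q5  q3  q5 
   q3   q4  q5  q5 
 * q4   q4  q4  q4 
   q5   q5  q5  q5 
(> = start, * = accepting)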